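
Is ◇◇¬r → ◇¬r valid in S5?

Valid

Tableau for the negation ¬(◇◇¬r → ◇¬r):
1. ¬(◇◇¬r → ◇¬r), w0
2. ◇◇¬r, w0
3. ¬◇¬r, w0
4. r, w0
5. ◇¬r, w1
6. r, w1
7. ¬r, w2
8. r, w2
Accessibility: w0Rw0, w0Rw1, w0Rw2, w1Rw0, w1Rw1, w1Rw2, w2Rw0, w2Rw1, w2Rw2
Branch closes: r and ¬r both at w2.
All branches of the negation close; one closing branch shown above.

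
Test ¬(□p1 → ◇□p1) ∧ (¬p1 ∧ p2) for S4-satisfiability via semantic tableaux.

1. ¬(□p1 → ◇□p1) ∧ (¬p1 ∧ p2), 0
2. ¬(□p1 → ◇□p1), 0
3. ¬p1 ∧ p2, 0
4. □p1, 0
5. ¬◇□p1, 0
6. ¬p1, 0
7. p2, 0
8. p1, 0
Accessibility: 0R0
Branch closes: p1 and ¬p1 both at 0.
(One branch shown.) All branches close.

No, unsatisfiable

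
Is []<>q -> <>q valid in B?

Yes, valid

Tableau for the negation ~([]<>q -> <>q):
1. ~([]<>q -> <>q), u
2. []<>q, u
3. ~<>q, u
4. <>q, u
5. ~q, u
6. q, v
7. <>q, v
8. ~q, v
Accessibility: uRu, uRv, vRu, vRv
Branch closes: q and ~q both at v.
Every branch of the negation's tableau closes; the branch above is one of them.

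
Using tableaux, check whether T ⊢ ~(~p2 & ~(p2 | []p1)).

Tableau for the negation ~p2 & ~(p2 | []p1):
1. ~p2 & ~(p2 | []p1), u
2. ~p2, u   [&-rule on 1]
3. ~(p2 | []p1), u   [&-rule on 1]
4. ~[]p1, u   [~|-rule on 3]
5. ~p1, v   [~[]-rule on 4: fresh world v, uRv]
Accessibility: uRu, uRv, vRv
The negation has an open branch (countermodel exists).

No, not valid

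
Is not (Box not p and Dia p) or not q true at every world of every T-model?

Valid in T

Tableau for the negation not (not (Box not p and Dia p) or not q):
1. not (not (Box not p and Dia p) or not q), w0
2. Box not p and Dia p, w0
3. q, w0
4. Box not p, w0
5. Dia p, w0
6. not p, w0
7. p, w1
8. not p, w1
Accessibility: w0Rw0, w0Rw1, w1Rw1
Branch closes: p and not p both at w1.
All branches of the negation close; one closing branch shown above.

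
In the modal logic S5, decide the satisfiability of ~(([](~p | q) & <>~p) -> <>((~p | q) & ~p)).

1. ~(([](~p | q) & <>~p) -> <>((~p | q) & ~p)), w0
2. [](~p | q) & <>~p, w0   [~->-rule on 1]
3. ~<>((~p | q) & ~p), w0   [~->-rule on 1]
4. [](~p | q), w0   [&-rule on 2]
5. <>~p, w0   [&-rule on 2]
6. ~((~p | q) & ~p), w0   [~<>-rule on 3 via w0Rw0]
7. ~p | q, w0   [[]-rule on 4 via w0Rw0]
8. p, w0   [~&-rule on 6 (branches; this branch)]
9. q, w0   [|-rule on 7 (branches; this branch)]
10. ~p, w1   [<>-rule on 5: fresh world w1, w0Rw1]
11. ~((~p | q) & ~p), w1   [~<>-rule on 3 via w0Rw1]
12. ~p | q, w1   [[]-rule on 4 via w0Rw1]
13. ~(~p | q), w1   [~&-rule on 11 (branches; this branch)]
14. p, w1   [~|-rule on 13]
15. ~q, w1   [~|-rule on 13]
Accessibility: w0Rw0, w0Rw1, w1Rw0, w1Rw1
Branch closes: p and ~p both at w1.
(One branch shown.) All branches close.

Unsatisfiable (every branch closes)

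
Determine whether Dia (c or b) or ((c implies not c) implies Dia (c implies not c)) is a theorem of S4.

Tableau for the negation not (Dia (c or b) or ((c implies not c) implies Dia (c implies not c))):
1. not (Dia (c or b) or ((c implies not c) implies Dia (c implies not c))), w0
2. not Dia (c or b), w0
3. not ((c implies not c) implies Dia (c implies not c)), w0
4. c implies not c, w0
5. not Dia (c implies not c), w0
6. not (c or b), w0
7. not c, w0
8. not b, w0
9. not (c implies not c), w0
10. c, w0
Accessibility: w0Rw0
Branch closes: c and not c both at w0.
Every branch of the negation's tableau closes; the branch above is one of them.

Yes, valid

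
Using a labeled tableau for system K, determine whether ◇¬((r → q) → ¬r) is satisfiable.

Satisfiable

1. ◇¬((r → q) → ¬r), w0
2. ¬((r → q) → ¬r), w1   [◇-rule on 1: fresh world w1, w0Rw1]
3. r → q, w1   [¬→-rule on 2]
4. r, w1   [¬→-rule on 2]
5. q, w1   [→-rule on 3 (branches; this branch)]
Accessibility: w0Rw1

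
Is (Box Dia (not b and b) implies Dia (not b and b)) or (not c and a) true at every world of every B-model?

Valid in B

Tableau for the negation not ((Box Dia (not b and b) implies Dia (not b and b)) or (not c and a)):
1. not ((Box Dia (not b and b) implies Dia (not b and b)) or (not c and a)), w0
2. not (Box Dia (not b and b) implies Dia (not b and b)), w0
3. not (not c and a), w0
4. Box Dia (not b and b), w0
5. not Dia (not b and b), w0
6. Dia (not b and b), w0
7. not (not b and b), w0
8. not a, w0
9. not b, w0
10. not b and b, w1
11. not b, w1
12. b, w1
Accessibility: w0Rw0, w0Rw1, w1Rw0, w1Rw1
Branch closes: b and not b both at w1.
All branches of the negation close; one closing branch shown above.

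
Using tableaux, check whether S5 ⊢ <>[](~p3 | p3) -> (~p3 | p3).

Valid in S5

Tableau for the negation ~(<>[](~p3 | p3) -> (~p3 | p3)):
1. ~(<>[](~p3 | p3) -> (~p3 | p3)), 0
2. <>[](~p3 | p3), 0
3. ~(~p3 | p3), 0
4. p3, 0
5. ~p3, 0
Accessibility: 0R0
Branch closes: p3 and ~p3 both at 0.
All branches of the negation close; one closing branch shown above.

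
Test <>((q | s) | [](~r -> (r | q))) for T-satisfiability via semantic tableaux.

1. <>((q | s) | [](~r -> (r | q))), 0
2. (q | s) | [](~r -> (r | q)), 1
3. [](~r -> (r | q)), 1
4. ~r -> (r | q), 1
5. r | q, 1
6. q, 1
Accessibility: 0R0, 0R1, 1R1

Yes, satisfiable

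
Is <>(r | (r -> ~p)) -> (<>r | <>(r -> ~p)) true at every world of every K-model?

Yes, valid

Tableau for the negation ~(<>(r | (r -> ~p)) -> (<>r | <>(r -> ~p))):
1. ~(<>(r | (r -> ~p)) -> (<>r | <>(r -> ~p))), w0
2. <>(r | (r -> ~p)), w0
3. ~(<>r | <>(r -> ~p)), w0
4. ~<>r, w0
5. ~<>(r -> ~p), w0
6. r | (r -> ~p), w1
7. ~r, w1
8. ~(r -> ~p), w1
9. r, w1
10. p, w1
Accessibility: w0Rw1
Branch closes: r and ~r both at w1.
All branches of the negation close; one closing branch shown above.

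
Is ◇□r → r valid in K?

Tableau for the negation ¬(◇□r → r):
1. ¬(◇□r → r), u
2. ◇□r, u   [¬→-rule on 1]
3. ¬r, u   [¬→-rule on 1]
4. □r, v   [◇-rule on 2: fresh world v, uRv]
Accessibility: uRv
The negation has an open branch (countermodel exists).

Not valid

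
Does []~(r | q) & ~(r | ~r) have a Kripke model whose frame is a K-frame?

1. []~(r | q) & ~(r | ~r), u
2. []~(r | q), u
3. ~(r | ~r), u
4. ~r, u
5. r, u
Branch closes: r and ~r both at u.
(One branch shown.) All branches close.

Unsatisfiable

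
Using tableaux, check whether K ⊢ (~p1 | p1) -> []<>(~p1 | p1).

Tableau for the negation ~((~p1 | p1) -> []<>(~p1 | p1)):
1. ~((~p1 | p1) -> []<>(~p1 | p1)), w0
2. ~p1 | p1, w0   [~->-rule on 1]
3. ~[]<>(~p1 | p1), w0   [~->-rule on 1]
4. p1, w0   [|-rule on 2 (branches; this branch)]
5. ~<>(~p1 | p1), w1   [~[]-rule on 3: fresh world w1, w0Rw1]
Accessibility: w0Rw1
The negation has an open branch (countermodel exists).

No, not valid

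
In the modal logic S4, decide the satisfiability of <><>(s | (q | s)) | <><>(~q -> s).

1. <><>(s | (q | s)) | <><>(~q -> s), 0
2. <><>(~q -> s), 0   [|-rule on 1 (branches; this branch)]
3. <>(~q -> s), 1   [<>-rule on 2: fresh world 1, 0R1]
4. ~q -> s, 2   [<>-rule on 3: fresh world 2, 1R2]
5. s, 2   [->-rule on 4 (branches; this branch)]
Accessibility: 0R0, 0R1, 0R2, 1R1, 1R2, 2R2

Satisfiable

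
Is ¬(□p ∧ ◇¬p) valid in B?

Tableau for the negation □p ∧ ◇¬p:
1. □p ∧ ◇¬p, 0
2. □p, 0   [∧-rule on 1]
3. ◇¬p, 0   [∧-rule on 1]
4. p, 0   [□-rule on 2 via 0R0]
5. ¬p, 1   [◇-rule on 3: fresh world 1, 0R1]
6. p, 1   [□-rule on 2 via 0R1]
Accessibility: 0R0, 0R1, 1R0, 1R1
Branch closes: p and ¬p both at 1.
All branches of the negation close; one closing branch shown above.

Yes, valid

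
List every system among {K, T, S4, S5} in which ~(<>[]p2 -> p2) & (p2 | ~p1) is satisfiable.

K, T, S4

S4-tableau for the formula:
1. ~(<>[]p2 -> p2) & (p2 | ~p1), u
2. ~(<>[]p2 -> p2), u
3. p2 | ~p1, u
4. <>[]p2, u
5. ~p2, u
6. ~p1, u
7. []p2, v
8. p2, v
Accessibility: uRu, uRv, vRv
Complete open branch: satisfiable in S4, hence also in K, T (this S4-model is also a K-model and a T-model).
S5-tableau for the formula:
1. ~(<>[]p2 -> p2) & (p2 | ~p1), u
2. ~(<>[]p2 -> p2), u
3. p2 | ~p1, u
4. <>[]p2, u
5. ~p2, u
6. ~p1, u
7. []p2, v
8. p2, u
Accessibility: uRu, uRv, vRu, vRv
Branch closes: p2 and ~p2 both at u.
Every branch closes (one shown): unsatisfiable in S5.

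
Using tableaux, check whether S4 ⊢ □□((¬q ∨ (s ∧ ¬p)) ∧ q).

Not valid

Tableau for the negation ¬□□((¬q ∨ (s ∧ ¬p)) ∧ q):
1. ¬□□((¬q ∨ (s ∧ ¬p)) ∧ q), u
2. ¬□((¬q ∨ (s ∧ ¬p)) ∧ q), v
3. ¬((¬q ∨ (s ∧ ¬p)) ∧ q), w
4. ¬q, w
Accessibility: uRu, uRv, uRw, vRv, vRw, wRw
The negation has an open branch (countermodel exists).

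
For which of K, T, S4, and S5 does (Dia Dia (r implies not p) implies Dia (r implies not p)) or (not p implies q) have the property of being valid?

K-tableau for the negation not ((Dia Dia (r implies not p) implies Dia (r implies not p)) or (not p implies q)):
1. not ((Dia Dia (r implies not p) implies Dia (r implies not p)) or (not p implies q)), w0
2. not (Dia Dia (r implies not p) implies Dia (r implies not p)), w0
3. not (not p implies q), w0
4. Dia Dia (r implies not p), w0
5. not Dia (r implies not p), w0
6. not p, w0
7. not q, w0
8. Dia (r implies not p), w1
9. not (r implies not p), w1
10. r, w1
11. p, w1
12. r implies not p, w2
13. not p, w2
Accessibility: w0Rw1, w1Rw2
Complete open branch: countermodel on a K-frame, so not valid in K.
T-tableau for the negation not ((Dia Dia (r implies not p) implies Dia (r implies not p)) or (not p implies q)):
1. not ((Dia Dia (r implies not p) implies Dia (r implies not p)) or (not p implies q)), w0
2. not (Dia Dia (r implies not p) implies Dia (r implies not p)), w0
3. not (not p implies q), w0
4. Dia Dia (r implies not p), w0
5. not Dia (r implies not p), w0
6. not p, w0
7. not q, w0
8. not (r implies not p), w0
9. r, w0
10. p, w0
Accessibility: w0Rw0
Branch closes: p and not p both at w0.
Every branch closes (one shown): valid in T, hence also in S4, S5 (every theorem of T is a theorem of S4 and S5).

T, S4, S5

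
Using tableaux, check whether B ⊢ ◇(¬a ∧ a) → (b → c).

Valid

Tableau for the negation ¬(◇(¬a ∧ a) → (b → c)):
1. ¬(◇(¬a ∧ a) → (b → c)), 0
2. ◇(¬a ∧ a), 0
3. ¬(b → c), 0
4. b, 0
5. ¬c, 0
6. ¬a ∧ a, 1
7. ¬a, 1
8. a, 1
Accessibility: 0R0, 0R1, 1R0, 1R1
Branch closes: a and ¬a both at 1.
All branches of the negation close; one closing branch shown above.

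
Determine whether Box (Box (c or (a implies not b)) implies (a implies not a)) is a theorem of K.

No, not valid

Tableau for the negation not Box (Box (c or (a implies not b)) implies (a implies not a)):
1. not Box (Box (c or (a implies not b)) implies (a implies not a)), 0
2. not (Box (c or (a implies not b)) implies (a implies not a)), 1
3. Box (c or (a implies not b)), 1
4. not (a implies not a), 1
5. a, 1
Accessibility: 0R1
The negation has an open branch (countermodel exists).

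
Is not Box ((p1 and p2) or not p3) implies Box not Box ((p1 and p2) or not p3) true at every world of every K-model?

Invalid (countermodel exists)

Tableau for the negation not (not Box ((p1 and p2) or not p3) implies Box not Box ((p1 and p2) or not p3)):
1. not (not Box ((p1 and p2) or not p3) implies Box not Box ((p1 and p2) or not p3)), w0
2. not Box ((p1 and p2) or not p3), w0
3. not Box not Box ((p1 and p2) or not p3), w0
4. not ((p1 and p2) or not p3), w1
5. not (p1 and p2), w1
6. p3, w1
7. not p2, w1
8. Box ((p1 and p2) or not p3), w2
Accessibility: w0Rw1, w0Rw2
The negation has an open branch (countermodel exists).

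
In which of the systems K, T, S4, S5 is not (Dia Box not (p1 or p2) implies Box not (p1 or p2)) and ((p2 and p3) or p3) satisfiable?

S5-tableau for the formula:
1. not (Dia Box not (p1 or p2) implies Box not (p1 or p2)) and ((p2 and p3) or p3), u
2. not (Dia Box not (p1 or p2) implies Box not (p1 or p2)), u   [and-rule on 1]
3. (p2 and p3) or p3, u   [and-rule on 1]
4. Dia Box not (p1 or p2), u   [neg-implies-rule on 2]
5. not Box not (p1 or p2), u   [neg-implies-rule on 2]
6. p3, u   [or-rule on 3 (branches; this branch)]
7. Box not (p1 or p2), v   [Dia-rule on 4: fresh world v, uRv]
8. not (p1 or p2), u   [Box-rule on 7 via vRu]
9. not p1, u   [neg-or-rule on 8]
10. not p2, u   [neg-or-rule on 8]
11. not (p1 or p2), v   [Box-rule on 7 via vRv]
12. not p1, v   [neg-or-rule on 11]
13. not p2, v   [neg-or-rule on 11]
14. p1 or p2, w   [neg-Box-rule on 5: fresh world w, uRw]
15. not (p1 or p2), w   [Box-rule on 7 via vRw]
16. not p1, w   [neg-or-rule on 15]
17. not p2, w   [neg-or-rule on 15]
18. p2, w   [or-rule on 14 (branches; this branch)]
Accessibility: uRu, uRv, uRw, vRu, vRv, vRw, wRu, wRv, wRw
Branch closes: p2 and not p2 both at w.
Every branch closes (one shown): unsatisfiable in S5.
S4-tableau for the formula:
1. not (Dia Box not (p1 or p2) implies Box not (p1 or p2)) and ((p2 and p3) or p3), u
2. not (Dia Box not (p1 or p2) implies Box not (p1 or p2)), u   [and-rule on 1]
3. (p2 and p3) or p3, u   [and-rule on 1]
4. Dia Box not (p1 or p2), u   [neg-implies-rule on 2]
5. not Box not (p1 or p2), u   [neg-implies-rule on 2]
6. p3, u   [or-rule on 3 (branches; this branch)]
7. Box not (p1 or p2), v   [Dia-rule on 4: fresh world v, uRv]
8. not (p1 or p2), v   [Box-rule on 7 via vRv]
9. not p1, v   [neg-or-rule on 8]
10. not p2, v   [neg-or-rule on 8]
11. p1 or p2, w   [neg-Box-rule on 5: fresh world w, uRw]
12. p2, w   [or-rule on 11 (branches; this branch)]
Accessibility: uRu, uRv, uRw, vRv, wRw
Complete open branch: satisfiable in S4, hence also in K, T (this S4-model is also a K-model and a T-model).

K, T, S4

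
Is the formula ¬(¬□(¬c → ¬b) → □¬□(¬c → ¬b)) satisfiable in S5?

Unsatisfiable (every branch closes)

1. ¬(¬□(¬c → ¬b) → □¬□(¬c → ¬b)), u
2. ¬□(¬c → ¬b), u   [¬→-rule on 1]
3. ¬□¬□(¬c → ¬b), u   [¬→-rule on 1]
4. ¬(¬c → ¬b), v   [¬□-rule on 2: fresh world v, uRv]
5. ¬c, v   [¬→-rule on 4]
6. b, v   [¬→-rule on 4]
7. □(¬c → ¬b), w   [¬□-rule on 3: fresh world w, uRw]
8. ¬c → ¬b, u   [□-rule on 7 via wRu]
9. ¬c → ¬b, v   [□-rule on 7 via wRv]
10. ¬c → ¬b, w   [□-rule on 7 via wRw]
11. ¬b, u   [→-rule on 8 (branches; this branch)]
12. ¬b, v   [→-rule on 9 (branches; this branch)]
Accessibility: uRu, uRv, uRw, vRu, vRv, vRw, wRu, wRv, wRw
Branch closes: b and ¬b both at v.
All branches of the tableau close; one closing branch shown above.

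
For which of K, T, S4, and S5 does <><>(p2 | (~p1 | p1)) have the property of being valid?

T-tableau for the negation ~<><>(p2 | (~p1 | p1)):
1. ~<><>(p2 | (~p1 | p1)), u
2. ~<>(p2 | (~p1 | p1)), u   [~<>-rule on 1 via uRu]
3. ~(p2 | (~p1 | p1)), u   [~<>-rule on 2 via uRu]
4. ~p2, u   [~|-rule on 3]
5. ~(~p1 | p1), u   [~|-rule on 3]
6. p1, u   [~|-rule on 5]
7. ~p1, u   [~|-rule on 5]
Accessibility: uRu
Branch closes: p1 and ~p1 both at u.
Every branch closes (one shown): valid in T, hence also in S4, S5 (every theorem of T is a theorem of S4 and S5).
K-tableau for the negation ~<><>(p2 | (~p1 | p1)):
1. ~<><>(p2 | (~p1 | p1)), u
Complete open branch: countermodel on a K-frame, so not valid in K.

T, S4, S5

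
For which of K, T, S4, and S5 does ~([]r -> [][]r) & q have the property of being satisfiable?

S4-tableau for the formula:
1. ~([]r -> [][]r) & q, u
2. ~([]r -> [][]r), u   [&-rule on 1]
3. q, u   [&-rule on 1]
4. []r, u   [~->-rule on 2]
5. ~[][]r, u   [~->-rule on 2]
6. r, u   [[]-rule on 4 via uRu]
7. ~[]r, v   [~[]-rule on 5: fresh world v, uRv]
8. r, v   [[]-rule on 4 via uRv]
9. ~r, w   [~[]-rule on 7: fresh world w, vRw]
10. r, w   [[]-rule on 4 via uRw]
Accessibility: uRu, uRv, uRw, vRv, vRw, wRw
Branch closes: r and ~r both at w.
Every branch closes (one shown): unsatisfiable in S4, hence also in S5 (every S5-frame is an S4-frame).
T-tableau for the formula:
1. ~([]r -> [][]r) & q, u
2. ~([]r -> [][]r), u   [&-rule on 1]
3. q, u   [&-rule on 1]
4. []r, u   [~->-rule on 2]
5. ~[][]r, u   [~->-rule on 2]
6. r, u   [[]-rule on 4 via uRu]
7. ~[]r, v   [~[]-rule on 5: fresh world v, uRv]
8. r, v   [[]-rule on 4 via uRv]
9. ~r, w   [~[]-rule on 7: fresh world w, vRw]
Accessibility: uRu, uRv, vRv, vRw, wRw
Complete open branch: satisfiable in T, hence also in K (this T-model is also a K-model).

K, T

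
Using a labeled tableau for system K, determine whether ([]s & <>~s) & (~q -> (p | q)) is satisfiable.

1. ([]s & <>~s) & (~q -> (p | q)), w0
2. []s & <>~s, w0
3. ~q -> (p | q), w0
4. []s, w0
5. <>~s, w0
6. p | q, w0
7. q, w0
8. ~s, w1
9. s, w1
Accessibility: w0Rw1
Branch closes: s and ~s both at w1.
All branches of the tableau close; one closing branch shown above.

Unsatisfiable (every branch closes)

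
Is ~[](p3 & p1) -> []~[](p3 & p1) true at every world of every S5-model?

Yes, valid

Tableau for the negation ~(~[](p3 & p1) -> []~[](p3 & p1)):
1. ~(~[](p3 & p1) -> []~[](p3 & p1)), w0
2. ~[](p3 & p1), w0
3. ~[]~[](p3 & p1), w0
4. ~(p3 & p1), w1
5. ~p1, w1
6. [](p3 & p1), w2
7. p3 & p1, w0
8. p3, w0
9. p1, w0
10. p3 & p1, w1
11. p3, w1
12. p1, w1
Accessibility: w0Rw0, w0Rw1, w0Rw2, w1Rw0, w1Rw1, w1Rw2, w2Rw0, w2Rw1, w2Rw2
Branch closes: p1 and ~p1 both at w1.
All branches of the negation close; one closing branch shown above.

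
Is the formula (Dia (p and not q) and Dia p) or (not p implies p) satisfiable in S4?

Satisfiable

1. (Dia (p and not q) and Dia p) or (not p implies p), w0
2. not p implies p, w0   [or-rule on 1 (branches; this branch)]
3. p, w0   [implies-rule on 2 (branches; this branch)]
Accessibility: w0Rw0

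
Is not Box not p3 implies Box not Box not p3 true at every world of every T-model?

Tableau for the negation not (not Box not p3 implies Box not Box not p3):
1. not (not Box not p3 implies Box not Box not p3), 0
2. not Box not p3, 0   [neg-implies-rule on 1]
3. not Box not Box not p3, 0   [neg-implies-rule on 1]
4. p3, 1   [neg-Box-rule on 2: fresh world 1, 0R1]
5. Box not p3, 2   [neg-Box-rule on 3: fresh world 2, 0R2]
6. not p3, 2   [Box-rule on 5 via 2R2]
Accessibility: 0R0, 0R1, 0R2, 1R1, 2R2
The negation has an open branch (countermodel exists).

Not valid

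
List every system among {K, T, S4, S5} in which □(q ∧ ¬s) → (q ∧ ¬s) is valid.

T, S4, S5

K-tableau for the negation ¬(□(q ∧ ¬s) → (q ∧ ¬s)):
1. ¬(□(q ∧ ¬s) → (q ∧ ¬s)), 0
2. □(q ∧ ¬s), 0
3. ¬(q ∧ ¬s), 0
4. s, 0
Complete open branch: countermodel on a K-frame, so not valid in K.
T-tableau for the negation ¬(□(q ∧ ¬s) → (q ∧ ¬s)):
1. ¬(□(q ∧ ¬s) → (q ∧ ¬s)), 0
2. □(q ∧ ¬s), 0
3. ¬(q ∧ ¬s), 0
4. q ∧ ¬s, 0
5. q, 0
6. ¬s, 0
7. s, 0
Accessibility: 0R0
Branch closes: s and ¬s both at 0.
Every branch closes (one shown): valid in T, hence also in S4, S5 (every theorem of T is a theorem of S4 and S5).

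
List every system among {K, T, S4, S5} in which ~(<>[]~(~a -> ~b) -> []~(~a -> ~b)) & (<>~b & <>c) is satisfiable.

S4-tableau for the formula:
1. ~(<>[]~(~a -> ~b) -> []~(~a -> ~b)) & (<>~b & <>c), 0
2. ~(<>[]~(~a -> ~b) -> []~(~a -> ~b)), 0
3. <>~b & <>c, 0
4. <>[]~(~a -> ~b), 0
5. ~[]~(~a -> ~b), 0
6. <>~b, 0
7. <>c, 0
8. []~(~a -> ~b), 1
9. ~(~a -> ~b), 1
10. ~a, 1
11. b, 1
12. ~a -> ~b, 2
13. ~b, 2
14. ~b, 3
15. c, 4
Accessibility: 0R0, 0R1, 0R2, 0R3, 0R4, 1R1, 2R2, 3R3, 4R4
Complete open branch: satisfiable in S4, hence also in K, T (this S4-model is also a K-model and a T-model).
S5-tableau for the formula:
1. ~(<>[]~(~a -> ~b) -> []~(~a -> ~b)) & (<>~b & <>c), 0
2. ~(<>[]~(~a -> ~b) -> []~(~a -> ~b)), 0
3. <>~b & <>c, 0
4. <>[]~(~a -> ~b), 0
5. ~[]~(~a -> ~b), 0
6. <>~b, 0
7. <>c, 0
8. []~(~a -> ~b), 1
9. ~(~a -> ~b), 0
10. ~a, 0
11. b, 0
12. ~(~a -> ~b), 1
13. ~a, 1
14. b, 1
15. ~a -> ~b, 2
16. ~(~a -> ~b), 2
17. ~a, 2
18. b, 2
19. ~b, 2
Accessibility: 0R0, 0R1, 0R2, 1R0, 1R1, 1R2, 2R0, 2R1, 2R2
Branch closes: b and ~b both at 2.
Every branch closes (one shown): unsatisfiable in S5.

K, T, S4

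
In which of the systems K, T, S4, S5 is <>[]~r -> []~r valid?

S5-tableau for the negation ~(<>[]~r -> []~r):
1. ~(<>[]~r -> []~r), w0
2. <>[]~r, w0   [~->-rule on 1]
3. ~[]~r, w0   [~->-rule on 1]
4. []~r, w1   [<>-rule on 2: fresh world w1, w0Rw1]
5. ~r, w0   [[]-rule on 4 via w1Rw0]
6. ~r, w1   [[]-rule on 4 via w1Rw1]
7. r, w2   [~[]-rule on 3: fresh world w2, w0Rw2]
8. ~r, w2   [[]-rule on 4 via w1Rw2]
Accessibility: w0Rw0, w0Rw1, w0Rw2, w1Rw0, w1Rw1, w1Rw2, w2Rw0, w2Rw1, w2Rw2
Branch closes: r and ~r both at w2.
Every branch closes (one shown): valid in S5.
S4-tableau for the negation ~(<>[]~r -> []~r):
1. ~(<>[]~r -> []~r), w0
2. <>[]~r, w0   [~->-rule on 1]
3. ~[]~r, w0   [~->-rule on 1]
4. []~r, w1   [<>-rule on 2: fresh world w1, w0Rw1]
5. ~r, w1   [[]-rule on 4 via w1Rw1]
6. r, w2   [~[]-rule on 3: fresh world w2, w0Rw2]
Accessibility: w0Rw0, w0Rw1, w0Rw2, w1Rw1, w2Rw2
Complete open branch: countermodel on an S4-frame, so not valid in S4, nor in K, T (the same frame is also a K-frame and a T-frame).

S5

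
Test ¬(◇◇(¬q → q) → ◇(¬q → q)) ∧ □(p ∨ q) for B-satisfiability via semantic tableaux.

1. ¬(◇◇(¬q → q) → ◇(¬q → q)) ∧ □(p ∨ q), u
2. ¬(◇◇(¬q → q) → ◇(¬q → q)), u
3. □(p ∨ q), u
4. ◇◇(¬q → q), u
5. ¬◇(¬q → q), u
6. p ∨ q, u
7. ¬(¬q → q), u
8. ¬q, u
9. p, u
10. ◇(¬q → q), v
11. p ∨ q, v
12. ¬(¬q → q), v
13. ¬q, v
14. p, v
15. ¬q → q, w
16. q, w
Accessibility: uRu, uRv, vRu, vRv, vRw, wRv, wRw

Satisfiable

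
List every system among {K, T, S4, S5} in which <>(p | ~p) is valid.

T, S4, S5

T-tableau for the negation ~<>(p | ~p):
1. ~<>(p | ~p), u
2. ~(p | ~p), u
3. ~p, u
4. p, u
Accessibility: uRu
Branch closes: p and ~p both at u.
Every branch closes (one shown): valid in T, hence also in S4, S5 (every theorem of T is a theorem of S4 and S5).
K-tableau for the negation ~<>(p | ~p):
1. ~<>(p | ~p), u
Complete open branch: countermodel on a K-frame, so not valid in K.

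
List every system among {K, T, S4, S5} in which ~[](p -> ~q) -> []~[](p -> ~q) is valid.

S5

S5-tableau for the negation ~(~[](p -> ~q) -> []~[](p -> ~q)):
1. ~(~[](p -> ~q) -> []~[](p -> ~q)), u
2. ~[](p -> ~q), u   [~->-rule on 1]
3. ~[]~[](p -> ~q), u   [~->-rule on 1]
4. ~(p -> ~q), v   [~[]-rule on 2: fresh world v, uRv]
5. p, v   [~->-rule on 4]
6. q, v   [~->-rule on 4]
7. [](p -> ~q), w   [~[]-rule on 3: fresh world w, uRw]
8. p -> ~q, u   [[]-rule on 7 via wRu]
9. p -> ~q, v   [[]-rule on 7 via wRv]
10. p -> ~q, w   [[]-rule on 7 via wRw]
11. ~q, u   [->-rule on 8 (branches; this branch)]
12. ~q, v   [->-rule on 9 (branches; this branch)]
Accessibility: uRu, uRv, uRw, vRu, vRv, vRw, wRu, wRv, wRw
Branch closes: q and ~q both at v.
Every branch closes (one shown): valid in S5.
S4-tableau for the negation ~(~[](p -> ~q) -> []~[](p -> ~q)):
1. ~(~[](p -> ~q) -> []~[](p -> ~q)), u
2. ~[](p -> ~q), u   [~->-rule on 1]
3. ~[]~[](p -> ~q), u   [~->-rule on 1]
4. ~(p -> ~q), v   [~[]-rule on 2: fresh world v, uRv]
5. p, v   [~->-rule on 4]
6. q, v   [~->-rule on 4]
7. [](p -> ~q), w   [~[]-rule on 3: fresh world w, uRw]
8. p -> ~q, w   [[]-rule on 7 via wRw]
9. ~q, w   [->-rule on 8 (branches; this branch)]
Accessibility: uRu, uRv, uRw, vRv, wRw
Complete open branch: countermodel on an S4-frame, so not valid in S4, nor in K, T (the same frame is also a K-frame and a T-frame).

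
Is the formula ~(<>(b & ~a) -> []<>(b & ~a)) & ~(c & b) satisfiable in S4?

Satisfiable

1. ~(<>(b & ~a) -> []<>(b & ~a)) & ~(c & b), u
2. ~(<>(b & ~a) -> []<>(b & ~a)), u
3. ~(c & b), u
4. <>(b & ~a), u
5. ~[]<>(b & ~a), u
6. ~b, u
7. b & ~a, v
8. b, v
9. ~a, v
10. ~<>(b & ~a), w
11. ~(b & ~a), w
12. a, w
Accessibility: uRu, uRv, uRw, vRv, wRw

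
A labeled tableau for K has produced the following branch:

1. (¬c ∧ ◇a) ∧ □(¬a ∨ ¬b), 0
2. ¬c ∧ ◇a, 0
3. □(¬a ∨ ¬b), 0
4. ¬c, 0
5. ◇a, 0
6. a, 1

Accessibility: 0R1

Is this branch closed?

Open

No atom appears with both signs at the same world.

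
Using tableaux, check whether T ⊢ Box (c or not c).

Tableau for the negation not Box (c or not c):
1. not Box (c or not c), w0
2. not (c or not c), w1
3. not c, w1
4. c, w1
Accessibility: w0Rw0, w0Rw1, w1Rw1
Branch closes: c and not c both at w1.
Every branch of the negation's tableau closes; the branch above is one of them.

Valid in T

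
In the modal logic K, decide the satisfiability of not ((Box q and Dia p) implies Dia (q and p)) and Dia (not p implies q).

Unsatisfiable (every branch closes)

1. not ((Box q and Dia p) implies Dia (q and p)) and Dia (not p implies q), u
2. not ((Box q and Dia p) implies Dia (q and p)), u
3. Dia (not p implies q), u
4. Box q and Dia p, u
5. not Dia (q and p), u
6. Box q, u
7. Dia p, u
8. not p implies q, v
9. not (q and p), v
10. q, v
11. not p, v
12. p, w
13. not (q and p), w
14. q, w
15. not p, w
Accessibility: uRv, uRw
Branch closes: p and not p both at w.
(One branch shown.) All branches close.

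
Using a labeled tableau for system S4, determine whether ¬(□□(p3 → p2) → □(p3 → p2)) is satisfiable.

Unsatisfiable

1. ¬(□□(p3 → p2) → □(p3 → p2)), u
2. □□(p3 → p2), u
3. ¬□(p3 → p2), u
4. □(p3 → p2), u
5. p3 → p2, u
6. p2, u
7. ¬(p3 → p2), v
8. p3, v
9. ¬p2, v
10. □(p3 → p2), v
11. p3 → p2, v
12. p2, v
Accessibility: uRu, uRv, vRv
Branch closes: p2 and ¬p2 both at v.
All branches of the tableau close; one closing branch shown above.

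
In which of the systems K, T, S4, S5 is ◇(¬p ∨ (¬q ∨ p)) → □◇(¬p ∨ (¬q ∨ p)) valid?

K-tableau for the negation ¬(◇(¬p ∨ (¬q ∨ p)) → □◇(¬p ∨ (¬q ∨ p))):
1. ¬(◇(¬p ∨ (¬q ∨ p)) → □◇(¬p ∨ (¬q ∨ p))), u
2. ◇(¬p ∨ (¬q ∨ p)), u
3. ¬□◇(¬p ∨ (¬q ∨ p)), u
4. ¬p ∨ (¬q ∨ p), v
5. ¬q ∨ p, v
6. p, v
7. ¬◇(¬p ∨ (¬q ∨ p)), w
Accessibility: uRv, uRw
Complete open branch: countermodel on a K-frame, so not valid in K.
T-tableau for the negation ¬(◇(¬p ∨ (¬q ∨ p)) → □◇(¬p ∨ (¬q ∨ p))):
1. ¬(◇(¬p ∨ (¬q ∨ p)) → □◇(¬p ∨ (¬q ∨ p))), u
2. ◇(¬p ∨ (¬q ∨ p)), u
3. ¬□◇(¬p ∨ (¬q ∨ p)), u
4. ¬p ∨ (¬q ∨ p), v
5. ¬q ∨ p, v
6. p, v
7. ¬◇(¬p ∨ (¬q ∨ p)), w
8. ¬(¬p ∨ (¬q ∨ p)), w
9. p, w
10. ¬(¬q ∨ p), w
11. q, w
12. ¬p, w
Accessibility: uRu, uRv, uRw, vRv, wRw
Branch closes: p and ¬p both at w.
Every branch closes (one shown): valid in T, hence also in S4, S5 (every theorem of T is a theorem of S4 and S5).

T, S4, S5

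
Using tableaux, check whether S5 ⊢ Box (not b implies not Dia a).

Tableau for the negation not Box (not b implies not Dia a):
1. not Box (not b implies not Dia a), u
2. not (not b implies not Dia a), v   [neg-Box-rule on 1: fresh world v, uRv]
3. not b, v   [neg-implies-rule on 2]
4. Dia a, v   [neg-implies-rule on 2]
5. a, w   [Dia-rule on 4: fresh world w, vRw]
Accessibility: uRu, uRv, uRw, vRu, vRv, vRw, wRu, wRv, wRw
The negation has an open branch (countermodel exists).

Not valid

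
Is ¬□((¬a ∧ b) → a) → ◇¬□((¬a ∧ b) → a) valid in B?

Valid

Tableau for the negation ¬(¬□((¬a ∧ b) → a) → ◇¬□((¬a ∧ b) → a)):
1. ¬(¬□((¬a ∧ b) → a) → ◇¬□((¬a ∧ b) → a)), 0
2. ¬□((¬a ∧ b) → a), 0
3. ¬◇¬□((¬a ∧ b) → a), 0
4. □((¬a ∧ b) → a), 0
5. (¬a ∧ b) → a, 0
6. ¬(¬a ∧ b), 0
7. ¬b, 0
8. ¬((¬a ∧ b) → a), 1
9. ¬a ∧ b, 1
10. ¬a, 1
11. b, 1
12. □((¬a ∧ b) → a), 1
13. (¬a ∧ b) → a, 1
14. ¬(¬a ∧ b), 1
15. ¬b, 1
Accessibility: 0R0, 0R1, 1R0, 1R1
Branch closes: b and ¬b both at 1.
All branches of the negation close; one closing branch shown above.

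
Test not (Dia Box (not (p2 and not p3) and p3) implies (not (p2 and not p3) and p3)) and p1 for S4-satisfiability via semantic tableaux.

Satisfiable

1. not (Dia Box (not (p2 and not p3) and p3) implies (not (p2 and not p3) and p3)) and p1, 0
2. not (Dia Box (not (p2 and not p3) and p3) implies (not (p2 and not p3) and p3)), 0
3. p1, 0
4. Dia Box (not (p2 and not p3) and p3), 0
5. not (not (p2 and not p3) and p3), 0
6. not p3, 0
7. Box (not (p2 and not p3) and p3), 1
8. not (p2 and not p3) and p3, 1
9. not (p2 and not p3), 1
10. p3, 1
Accessibility: 0R0, 0R1, 1R1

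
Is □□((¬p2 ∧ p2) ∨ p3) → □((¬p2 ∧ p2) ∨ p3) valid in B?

Tableau for the negation ¬(□□((¬p2 ∧ p2) ∨ p3) → □((¬p2 ∧ p2) ∨ p3)):
1. ¬(□□((¬p2 ∧ p2) ∨ p3) → □((¬p2 ∧ p2) ∨ p3)), w0
2. □□((¬p2 ∧ p2) ∨ p3), w0
3. ¬□((¬p2 ∧ p2) ∨ p3), w0
4. □((¬p2 ∧ p2) ∨ p3), w0
5. (¬p2 ∧ p2) ∨ p3, w0
6. p3, w0
7. ¬((¬p2 ∧ p2) ∨ p3), w1
8. ¬(¬p2 ∧ p2), w1
9. ¬p3, w1
10. □((¬p2 ∧ p2) ∨ p3), w1
11. (¬p2 ∧ p2) ∨ p3, w1
12. ¬p2, w1
13. ¬p2 ∧ p2, w1
14. p2, w1
Accessibility: w0Rw0, w0Rw1, w1Rw0, w1Rw1
Branch closes: p2 and ¬p2 both at w1.
All branches of the negation close; one closing branch shown above.

Yes, valid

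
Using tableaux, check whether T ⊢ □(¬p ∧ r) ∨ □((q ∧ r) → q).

Tableau for the negation ¬(□(¬p ∧ r) ∨ □((q ∧ r) → q)):
1. ¬(□(¬p ∧ r) ∨ □((q ∧ r) → q)), w0
2. ¬□(¬p ∧ r), w0
3. ¬□((q ∧ r) → q), w0
4. ¬(¬p ∧ r), w1
5. ¬r, w1
6. ¬((q ∧ r) → q), w2
7. q ∧ r, w2
8. ¬q, w2
9. q, w2
10. r, w2
Accessibility: w0Rw0, w0Rw1, w0Rw2, w1Rw1, w2Rw2
Branch closes: q and ¬q both at w2.
All branches of the negation close; one closing branch shown above.

Yes, valid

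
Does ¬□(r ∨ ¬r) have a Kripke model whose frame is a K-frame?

Unsatisfiable

1. ¬□(r ∨ ¬r), w0
2. ¬(r ∨ ¬r), w1   [¬□-rule on 1: fresh world w1, w0Rw1]
3. ¬r, w1   [¬∨-rule on 2]
4. r, w1   [¬∨-rule on 2]
Accessibility: w0Rw1
Branch closes: r and ¬r both at w1.
All branches of the tableau close; one closing branch shown above.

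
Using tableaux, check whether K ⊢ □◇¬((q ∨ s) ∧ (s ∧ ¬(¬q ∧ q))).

Tableau for the negation ¬□◇¬((q ∨ s) ∧ (s ∧ ¬(¬q ∧ q))):
1. ¬□◇¬((q ∨ s) ∧ (s ∧ ¬(¬q ∧ q))), w0
2. ¬◇¬((q ∨ s) ∧ (s ∧ ¬(¬q ∧ q))), w1   [¬□-rule on 1: fresh world w1, w0Rw1]
Accessibility: w0Rw1
The negation has an open branch (countermodel exists).

Not valid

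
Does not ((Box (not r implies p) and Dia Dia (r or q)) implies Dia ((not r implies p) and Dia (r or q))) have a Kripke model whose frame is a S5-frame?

Unsatisfiable

1. not ((Box (not r implies p) and Dia Dia (r or q)) implies Dia ((not r implies p) and Dia (r or q))), w0
2. Box (not r implies p) and Dia Dia (r or q), w0
3. not Dia ((not r implies p) and Dia (r or q)), w0
4. Box (not r implies p), w0
5. Dia Dia (r or q), w0
6. not ((not r implies p) and Dia (r or q)), w0
7. not r implies p, w0
8. not Dia (r or q), w0
9. not (r or q), w0
10. not r, w0
11. not q, w0
12. p, w0
13. Dia (r or q), w1
14. not ((not r implies p) and Dia (r or q)), w1
15. not r implies p, w1
16. not (r or q), w1
17. not r, w1
18. not q, w1
19. not Dia (r or q), w1
20. p, w1
21. r or q, w2
22. not ((not r implies p) and Dia (r or q)), w2
23. not r implies p, w2
24. not (r or q), w2
25. not r, w2
26. not q, w2
27. q, w2
Accessibility: w0Rw0, w0Rw1, w0Rw2, w1Rw0, w1Rw1, w1Rw2, w2Rw0, w2Rw1, w2Rw2
Branch closes: q and not q both at w2.
(One branch shown.) All branches close.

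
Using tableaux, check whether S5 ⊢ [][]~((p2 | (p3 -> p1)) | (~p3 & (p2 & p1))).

Invalid (countermodel exists)

Tableau for the negation ~[][]~((p2 | (p3 -> p1)) | (~p3 & (p2 & p1))):
1. ~[][]~((p2 | (p3 -> p1)) | (~p3 & (p2 & p1))), 0
2. ~[]~((p2 | (p3 -> p1)) | (~p3 & (p2 & p1))), 1
3. (p2 | (p3 -> p1)) | (~p3 & (p2 & p1)), 2
4. ~p3 & (p2 & p1), 2
5. ~p3, 2
6. p2 & p1, 2
7. p2, 2
8. p1, 2
Accessibility: 0R0, 0R1, 0R2, 1R0, 1R1, 1R2, 2R0, 2R1, 2R2
The negation has an open branch (countermodel exists).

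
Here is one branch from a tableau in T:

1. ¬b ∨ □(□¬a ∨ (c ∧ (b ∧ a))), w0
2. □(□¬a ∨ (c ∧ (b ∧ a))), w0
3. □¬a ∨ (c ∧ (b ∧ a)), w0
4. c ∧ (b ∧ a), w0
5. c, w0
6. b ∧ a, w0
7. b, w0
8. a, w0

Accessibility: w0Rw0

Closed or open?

Open

No atom appears with both signs at the same world.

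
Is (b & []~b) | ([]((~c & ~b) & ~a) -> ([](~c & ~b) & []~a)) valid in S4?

Tableau for the negation ~((b & []~b) | ([]((~c & ~b) & ~a) -> ([](~c & ~b) & []~a))):
1. ~((b & []~b) | ([]((~c & ~b) & ~a) -> ([](~c & ~b) & []~a))), w0
2. ~(b & []~b), w0
3. ~([]((~c & ~b) & ~a) -> ([](~c & ~b) & []~a)), w0
4. []((~c & ~b) & ~a), w0
5. ~([](~c & ~b) & []~a), w0
6. (~c & ~b) & ~a, w0
7. ~c & ~b, w0
8. ~a, w0
9. ~c, w0
10. ~b, w0
11. ~[](~c & ~b), w0
12. ~(~c & ~b), w1
13. (~c & ~b) & ~a, w1
14. ~c & ~b, w1
15. ~a, w1
16. ~c, w1
17. ~b, w1
18. b, w1
Accessibility: w0Rw0, w0Rw1, w1Rw1
Branch closes: b and ~b both at w1.
Every branch of the negation's tableau closes; the branch above is one of them.

Valid in S4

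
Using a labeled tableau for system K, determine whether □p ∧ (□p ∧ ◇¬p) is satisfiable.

No, unsatisfiable

1. □p ∧ (□p ∧ ◇¬p), w0
2. □p, w0
3. □p ∧ ◇¬p, w0
4. ◇¬p, w0
5. ¬p, w1
6. p, w1
Accessibility: w0Rw1
Branch closes: p and ¬p both at w1.
Every branch closes; the branch above is one of them.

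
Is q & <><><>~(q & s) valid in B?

Invalid (countermodel exists)

Tableau for the negation ~(q & <><><>~(q & s)):
1. ~(q & <><><>~(q & s)), u
2. ~<><><>~(q & s), u
3. ~<><>~(q & s), u
4. ~<>~(q & s), u
5. q & s, u
6. q, u
7. s, u
Accessibility: uRu
The negation has an open branch (countermodel exists).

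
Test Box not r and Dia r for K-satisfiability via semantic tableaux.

No, unsatisfiable

1. Box not r and Dia r, w0
2. Box not r, w0   [and-rule on 1]
3. Dia r, w0   [and-rule on 1]
4. r, w1   [Dia-rule on 3: fresh world w1, w0Rw1]
5. not r, w1   [Box-rule on 2 via w0Rw1]
Accessibility: w0Rw1
Branch closes: r and not r both at w1.
(One branch shown.) All branches close.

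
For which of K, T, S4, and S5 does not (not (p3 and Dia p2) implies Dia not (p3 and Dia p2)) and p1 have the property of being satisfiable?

K-tableau for the formula:
1. not (not (p3 and Dia p2) implies Dia not (p3 and Dia p2)) and p1, w0
2. not (not (p3 and Dia p2) implies Dia not (p3 and Dia p2)), w0
3. p1, w0
4. not (p3 and Dia p2), w0
5. not Dia not (p3 and Dia p2), w0
6. not Dia p2, w0
Complete open branch: satisfiable in K.
T-tableau for the formula:
1. not (not (p3 and Dia p2) implies Dia not (p3 and Dia p2)) and p1, w0
2. not (not (p3 and Dia p2) implies Dia not (p3 and Dia p2)), w0
3. p1, w0
4. not (p3 and Dia p2), w0
5. not Dia not (p3 and Dia p2), w0
6. p3 and Dia p2, w0
7. p3, w0
8. Dia p2, w0
9. not Dia p2, w0
10. not p2, w0
11. p2, w1
12. p3 and Dia p2, w1
13. p3, w1
14. Dia p2, w1
15. not p2, w1
Accessibility: w0Rw0, w0Rw1, w1Rw1
Branch closes: p2 and not p2 both at w1.
Every branch closes (one shown): unsatisfiable in T, hence also in S4, S5 (every S4/S5-frame is a T-frame).

K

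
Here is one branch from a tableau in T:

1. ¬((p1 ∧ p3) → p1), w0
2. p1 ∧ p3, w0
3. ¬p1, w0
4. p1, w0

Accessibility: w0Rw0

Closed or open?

Both p1 and ¬p1 appear at w0.

Closed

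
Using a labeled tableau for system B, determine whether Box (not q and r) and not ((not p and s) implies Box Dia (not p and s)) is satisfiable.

1. Box (not q and r) and not ((not p and s) implies Box Dia (not p and s)), w0
2. Box (not q and r), w0
3. not ((not p and s) implies Box Dia (not p and s)), w0
4. not p and s, w0
5. not Box Dia (not p and s), w0
6. not p, w0
7. s, w0
8. not q and r, w0
9. not q, w0
10. r, w0
11. not Dia (not p and s), w1
12. not q and r, w1
13. not q, w1
14. r, w1
15. not (not p and s), w0
16. not (not p and s), w1
17. not s, w0
Accessibility: w0Rw0, w0Rw1, w1Rw0, w1Rw1
Branch closes: s and not s both at w0.
(One branch shown.) All branches close.

Unsatisfiable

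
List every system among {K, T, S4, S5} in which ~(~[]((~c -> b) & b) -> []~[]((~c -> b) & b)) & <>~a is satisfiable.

S5-tableau for the formula:
1. ~(~[]((~c -> b) & b) -> []~[]((~c -> b) & b)) & <>~a, 0
2. ~(~[]((~c -> b) & b) -> []~[]((~c -> b) & b)), 0
3. <>~a, 0
4. ~[]((~c -> b) & b), 0
5. ~[]~[]((~c -> b) & b), 0
6. ~a, 1
7. ~((~c -> b) & b), 2
8. ~(~c -> b), 2
9. ~c, 2
10. ~b, 2
11. []((~c -> b) & b), 3
12. (~c -> b) & b, 0
13. ~c -> b, 0
14. b, 0
15. (~c -> b) & b, 1
16. ~c -> b, 1
17. b, 1
18. (~c -> b) & b, 2
19. ~c -> b, 2
20. b, 2
Accessibility: 0R0, 0R1, 0R2, 0R3, 1R0, 1R1, 1R2, 1R3, 2R0, 2R1, 2R2, 2R3, 3R0, 3R1, 3R2, 3R3
Branch closes: b and ~b both at 2.
Every branch closes (one shown): unsatisfiable in S5.
S4-tableau for the formula:
1. ~(~[]((~c -> b) & b) -> []~[]((~c -> b) & b)) & <>~a, 0
2. ~(~[]((~c -> b) & b) -> []~[]((~c -> b) & b)), 0
3. <>~a, 0
4. ~[]((~c -> b) & b), 0
5. ~[]~[]((~c -> b) & b), 0
6. ~a, 1
7. ~((~c -> b) & b), 2
8. ~b, 2
9. []((~c -> b) & b), 3
10. (~c -> b) & b, 3
11. ~c -> b, 3
12. b, 3
Accessibility: 0R0, 0R1, 0R2, 0R3, 1R1, 2R2, 3R3
Complete open branch: satisfiable in S4, hence also in K, T (this S4-model is also a K-model and a T-model).

K, T, S4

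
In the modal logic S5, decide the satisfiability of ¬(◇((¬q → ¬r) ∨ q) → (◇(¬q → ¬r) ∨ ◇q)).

No, unsatisfiable

1. ¬(◇((¬q → ¬r) ∨ q) → (◇(¬q → ¬r) ∨ ◇q)), 0
2. ◇((¬q → ¬r) ∨ q), 0
3. ¬(◇(¬q → ¬r) ∨ ◇q), 0
4. ¬◇(¬q → ¬r), 0
5. ¬◇q, 0
6. ¬(¬q → ¬r), 0
7. ¬q, 0
8. r, 0
9. (¬q → ¬r) ∨ q, 1
10. ¬(¬q → ¬r), 1
11. ¬q, 1
12. r, 1
13. ¬q → ¬r, 1
14. ¬r, 1
Accessibility: 0R0, 0R1, 1R0, 1R1
Branch closes: r and ¬r both at 1.
Every branch closes; the branch above is one of them.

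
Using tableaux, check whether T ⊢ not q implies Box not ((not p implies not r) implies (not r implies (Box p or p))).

Tableau for the negation not (not q implies Box not ((not p implies not r) implies (not r implies (Box p or p)))):
1. not (not q implies Box not ((not p implies not r) implies (not r implies (Box p or p)))), 0
2. not q, 0   [neg-implies-rule on 1]
3. not Box not ((not p implies not r) implies (not r implies (Box p or p))), 0   [neg-implies-rule on 1]
4. (not p implies not r) implies (not r implies (Box p or p)), 1   [neg-Box-rule on 3: fresh world 1, 0R1]
5. not r implies (Box p or p), 1   [implies-rule on 4 (branches; this branch)]
6. Box p or p, 1   [implies-rule on 5 (branches; this branch)]
7. p, 1   [or-rule on 6 (branches; this branch)]
Accessibility: 0R0, 0R1, 1R1
The negation has an open branch (countermodel exists).

Not valid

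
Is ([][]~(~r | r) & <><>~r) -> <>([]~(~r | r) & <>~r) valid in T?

Valid

Tableau for the negation ~(([][]~(~r | r) & <><>~r) -> <>([]~(~r | r) & <>~r)):
1. ~(([][]~(~r | r) & <><>~r) -> <>([]~(~r | r) & <>~r)), w0
2. [][]~(~r | r) & <><>~r, w0   [~->-rule on 1]
3. ~<>([]~(~r | r) & <>~r), w0   [~->-rule on 1]
4. [][]~(~r | r), w0   [&-rule on 2]
5. <><>~r, w0   [&-rule on 2]
6. ~([]~(~r | r) & <>~r), w0   [~<>-rule on 3 via w0Rw0]
7. []~(~r | r), w0   [[]-rule on 4 via w0Rw0]
8. ~(~r | r), w0   [[]-rule on 7 via w0Rw0]
9. r, w0   [~|-rule on 8]
10. ~r, w0   [~|-rule on 8]
Accessibility: w0Rw0
Branch closes: r and ~r both at w0.
All branches of the negation close; one closing branch shown above.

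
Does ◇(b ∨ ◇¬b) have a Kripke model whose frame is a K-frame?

Satisfiable

1. ◇(b ∨ ◇¬b), w0
2. b ∨ ◇¬b, w1   [◇-rule on 1: fresh world w1, w0Rw1]
3. ◇¬b, w1   [∨-rule on 2 (branches; this branch)]
4. ¬b, w2   [◇-rule on 3: fresh world w2, w1Rw2]
Accessibility: w0Rw1, w1Rw2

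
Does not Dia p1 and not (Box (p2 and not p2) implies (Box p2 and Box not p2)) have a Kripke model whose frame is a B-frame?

Unsatisfiable (every branch closes)

1. not Dia p1 and not (Box (p2 and not p2) implies (Box p2 and Box not p2)), w0
2. not Dia p1, w0
3. not (Box (p2 and not p2) implies (Box p2 and Box not p2)), w0
4. Box (p2 and not p2), w0
5. not (Box p2 and Box not p2), w0
6. not p1, w0
7. p2 and not p2, w0
8. p2, w0
9. not p2, w0
Accessibility: w0Rw0
Branch closes: p2 and not p2 both at w0.
All branches of the tableau close; one closing branch shown above.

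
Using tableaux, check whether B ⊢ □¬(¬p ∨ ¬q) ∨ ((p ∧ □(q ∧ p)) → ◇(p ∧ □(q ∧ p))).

Tableau for the negation ¬(□¬(¬p ∨ ¬q) ∨ ((p ∧ □(q ∧ p)) → ◇(p ∧ □(q ∧ p)))):
1. ¬(□¬(¬p ∨ ¬q) ∨ ((p ∧ □(q ∧ p)) → ◇(p ∧ □(q ∧ p)))), 0
2. ¬□¬(¬p ∨ ¬q), 0
3. ¬((p ∧ □(q ∧ p)) → ◇(p ∧ □(q ∧ p))), 0
4. p ∧ □(q ∧ p), 0
5. ¬◇(p ∧ □(q ∧ p)), 0
6. p, 0
7. □(q ∧ p), 0
8. ¬(p ∧ □(q ∧ p)), 0
9. q ∧ p, 0
10. q, 0
11. ¬□(q ∧ p), 0
12. ¬p ∨ ¬q, 1
13. ¬(p ∧ □(q ∧ p)), 1
14. q ∧ p, 1
15. q, 1
16. p, 1
17. ¬q, 1
Accessibility: 0R0, 0R1, 1R0, 1R1
Branch closes: q and ¬q both at 1.
Every branch of the negation's tableau closes; the branch above is one of them.

Valid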